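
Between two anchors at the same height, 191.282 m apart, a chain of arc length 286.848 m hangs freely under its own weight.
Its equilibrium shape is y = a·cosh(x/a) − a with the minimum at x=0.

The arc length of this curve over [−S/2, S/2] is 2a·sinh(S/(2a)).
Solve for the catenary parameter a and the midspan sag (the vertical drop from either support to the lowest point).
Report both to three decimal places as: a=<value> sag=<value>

a=58.981 sag=96.097

seed: a₀ = √(S³/(24(L−S))) = √(191.282³/(24·95.566)) = 55.240020
iter 1: u=1.731372  f(a)=+1.539e+01  f'(a)=-4.615e+00  a ← 55.240020 − (+1.539e+01/-4.615e+00) = 58.574997
iter 2: u=1.632796  f(a)=+1.504e+00  f'(a)=-3.753e+00  a ← 58.574997 − (+1.504e+00/-3.753e+00) = 58.975691
iter 3: u=1.621702  f(a)=+1.779e-02  f'(a)=-3.665e+00  a ← 58.975691 − (+1.779e-02/-3.665e+00) = 58.980546
iter 4: u=1.621569  f(a)=+2.556e-06  f'(a)=-3.664e+00  a ← 58.980546 − (+2.556e-06/-3.664e+00) = 58.980547
iter 5: u=1.621569  f(a)=+0.000e+00  f'(a)=-3.664e+00  a ← 58.980547 − (+0.000e+00/-3.664e+00) = 58.980547
converged: |Δa| < 1e-12 after 5 iterations
sag = a·(cosh(S/(2a)) − 1) = 58.980547·(cosh(1.621569) − 1) = 96.097333
T_max/T_min = cosh(S/(2a)) = 2.629306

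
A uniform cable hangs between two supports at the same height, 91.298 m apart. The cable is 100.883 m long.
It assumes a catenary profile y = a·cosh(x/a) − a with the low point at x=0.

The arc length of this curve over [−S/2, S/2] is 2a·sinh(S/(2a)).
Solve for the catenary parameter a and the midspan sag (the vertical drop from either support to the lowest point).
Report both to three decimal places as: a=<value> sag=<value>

a=58.401 sag=18.768

seed: a₀ = √(S³/(24(L−S))) = √(91.298³/(24·9.585)) = 57.516204
iter 1: u=0.793672  f(a)=+3.065e-01  f'(a)=-3.548e-01  a ← 57.516204 − (+3.065e-01/-3.548e-01) = 58.380015
iter 2: u=0.781929  f(a)=+7.040e-03  f'(a)=-3.386e-01  a ← 58.380015 − (+7.040e-03/-3.386e-01) = 58.400805
iter 3: u=0.781650  f(a)=+3.910e-06  f'(a)=-3.383e-01  a ← 58.400805 − (+3.910e-06/-3.383e-01) = 58.400817
iter 4: u=0.781650  f(a)=+1.208e-12  f'(a)=-3.383e-01  a ← 58.400817 − (+1.208e-12/-3.383e-01) = 58.400817
converged: |Δa| < 1e-12 after 4 iterations
sag = a·(cosh(S/(2a)) − 1) = 58.400817·(cosh(0.781650) − 1) = 18.767832
T_max/T_min = cosh(S/(2a)) = 1.321362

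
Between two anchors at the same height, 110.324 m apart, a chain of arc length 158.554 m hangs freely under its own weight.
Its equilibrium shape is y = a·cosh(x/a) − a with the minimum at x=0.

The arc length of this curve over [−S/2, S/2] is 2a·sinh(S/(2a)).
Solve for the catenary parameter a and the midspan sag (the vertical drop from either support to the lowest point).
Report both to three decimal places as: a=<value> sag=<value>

seed: a₀ = √(S³/(24(L−S))) = √(110.324³/(24·48.230)) = 34.059694
iter 1: u=1.619568  f(a)=+6.735e+00  f'(a)=-3.648e+00  a ← 34.059694 − (+6.735e+00/-3.648e+00) = 35.905943
iter 2: u=1.536292  f(a)=+5.864e-01  f'(a)=-3.038e+00  a ← 35.905943 − (+5.864e-01/-3.038e+00) = 36.098963
iter 3: u=1.528077  f(a)=+5.382e-03  f'(a)=-2.983e+00  a ← 36.098963 − (+5.382e-03/-2.983e+00) = 36.100767
iter 4: u=1.528001  f(a)=+4.625e-07  f'(a)=-2.982e+00  a ← 36.100767 − (+4.625e-07/-2.982e+00) = 36.100767
iter 5: u=1.528001  f(a)=+0.000e+00  f'(a)=-2.982e+00  a ← 36.100767 − (+0.000e+00/-2.982e+00) = 36.100767
converged: |Δa| < 1e-12 after 5 iterations
sag = a·(cosh(S/(2a)) − 1) = 36.100767·(cosh(1.528001) − 1) = 51.008980
T_max/T_min = cosh(S/(2a)) = 2.412961

a=36.101 sag=51.009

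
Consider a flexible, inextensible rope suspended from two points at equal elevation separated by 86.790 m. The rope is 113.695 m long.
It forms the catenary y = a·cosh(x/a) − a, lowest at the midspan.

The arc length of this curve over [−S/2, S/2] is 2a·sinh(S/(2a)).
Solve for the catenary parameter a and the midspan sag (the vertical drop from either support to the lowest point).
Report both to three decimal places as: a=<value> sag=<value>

a=33.204 sag=32.630

seed: a₀ = √(S³/(24(L−S))) = √(86.790³/(24·26.905)) = 31.818699
iter 1: u=1.363821  f(a)=+2.616e+00  f'(a)=-2.027e+00  a ← 31.818699 − (+2.616e+00/-2.027e+00) = 33.109016
iter 2: u=1.310670  f(a)=+1.675e-01  f'(a)=-1.775e+00  a ← 33.109016 − (+1.675e-01/-1.775e+00) = 33.203392
iter 3: u=1.306945  f(a)=+7.912e-04  f'(a)=-1.758e+00  a ← 33.203392 − (+7.912e-04/-1.758e+00) = 33.203842
iter 4: u=1.306927  f(a)=+1.783e-08  f'(a)=-1.758e+00  a ← 33.203842 − (+1.783e-08/-1.758e+00) = 33.203842
iter 5: u=1.306927  f(a)=+0.000e+00  f'(a)=-1.758e+00  a ← 33.203842 − (+0.000e+00/-1.758e+00) = 33.203842
converged: |Δa| < 1e-12 after 5 iterations
sag = a·(cosh(S/(2a)) − 1) = 33.203842·(cosh(1.306927) − 1) = 32.630294
T_max/T_min = cosh(S/(2a)) = 1.982726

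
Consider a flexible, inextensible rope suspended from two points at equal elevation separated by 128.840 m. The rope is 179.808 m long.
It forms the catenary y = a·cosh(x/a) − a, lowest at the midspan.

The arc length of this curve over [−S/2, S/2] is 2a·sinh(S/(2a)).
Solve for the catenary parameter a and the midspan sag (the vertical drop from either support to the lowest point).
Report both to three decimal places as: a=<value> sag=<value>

a=44.099 sag=56.038

seed: a₀ = √(S³/(24(L−S))) = √(128.840³/(24·50.968)) = 41.813994
iter 1: u=1.540633  f(a)=+6.402e+00  f'(a)=-3.068e+00  a ← 41.813994 − (+6.402e+00/-3.068e+00) = 43.900903
iter 2: u=1.467396  f(a)=+5.105e-01  f'(a)=-2.596e+00  a ← 43.900903 − (+5.105e-01/-2.596e+00) = 44.097528
iter 3: u=1.460853  f(a)=+3.868e-03  f'(a)=-2.557e+00  a ← 44.097528 − (+3.868e-03/-2.557e+00) = 44.099041
iter 4: u=1.460803  f(a)=+2.257e-07  f'(a)=-2.557e+00  a ← 44.099041 − (+2.257e-07/-2.557e+00) = 44.099041
iter 5: u=1.460803  f(a)=+0.000e+00  f'(a)=-2.557e+00  a ← 44.099041 − (+0.000e+00/-2.557e+00) = 44.099041
converged: |Δa| < 1e-12 after 5 iterations
sag = a·(cosh(S/(2a)) − 1) = 44.099041·(cosh(1.460803) − 1) = 56.038138
T_max/T_min = cosh(S/(2a)) = 2.270734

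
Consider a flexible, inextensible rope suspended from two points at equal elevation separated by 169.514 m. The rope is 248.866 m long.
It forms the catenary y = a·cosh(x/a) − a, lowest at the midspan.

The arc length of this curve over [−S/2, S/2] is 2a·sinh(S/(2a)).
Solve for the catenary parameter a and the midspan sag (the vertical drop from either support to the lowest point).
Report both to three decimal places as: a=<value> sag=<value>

a=53.801 sag=81.765

seed: a₀ = √(S³/(24(L−S))) = √(169.514³/(24·79.352)) = 50.573592
iter 1: u=1.675914  f(a)=+1.192e+01  f'(a)=-4.113e+00  a ← 50.573592 − (+1.192e+01/-4.113e+00) = 53.471688
iter 2: u=1.585082  f(a)=+1.101e+00  f'(a)=-3.385e+00  a ← 53.471688 − (+1.101e+00/-3.385e+00) = 53.797051
iter 3: u=1.575495  f(a)=+1.152e-02  f'(a)=-3.314e+00  a ← 53.797051 − (+1.152e-02/-3.314e+00) = 53.800526
iter 4: u=1.575394  f(a)=+1.288e-06  f'(a)=-3.314e+00  a ← 53.800526 − (+1.288e-06/-3.314e+00) = 53.800526
iter 5: u=1.575394  f(a)=+2.842e-14  f'(a)=-3.314e+00  a ← 53.800526 − (+2.842e-14/-3.314e+00) = 53.800526
converged: |Δa| < 1e-12 after 5 iterations
sag = a·(cosh(S/(2a)) − 1) = 53.800526·(cosh(1.575394) − 1) = 81.765207
T_max/T_min = cosh(S/(2a)) = 2.519785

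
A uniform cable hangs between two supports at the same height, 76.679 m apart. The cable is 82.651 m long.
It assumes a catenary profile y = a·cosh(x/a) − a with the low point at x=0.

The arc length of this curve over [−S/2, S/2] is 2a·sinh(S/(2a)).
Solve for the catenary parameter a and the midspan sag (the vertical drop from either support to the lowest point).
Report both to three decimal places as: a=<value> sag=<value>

a=56.729 sag=13.456

seed: a₀ = √(S³/(24(L−S))) = √(76.679³/(24·5.972)) = 56.085312
iter 1: u=0.683593  f(a)=+1.411e-01  f'(a)=-2.231e-01  a ← 56.085312 − (+1.411e-01/-2.231e-01) = 56.717810
iter 2: u=0.675969  f(a)=+2.422e-03  f'(a)=-2.155e-01  a ← 56.717810 − (+2.422e-03/-2.155e-01) = 56.729052
iter 3: u=0.675835  f(a)=+7.417e-07  f'(a)=-2.153e-01  a ← 56.729052 − (+7.417e-07/-2.153e-01) = 56.729056
iter 4: u=0.675835  f(a)=+5.684e-14  f'(a)=-2.153e-01  a ← 56.729056 − (+5.684e-14/-2.153e-01) = 56.729056
converged: |Δa| < 1e-12 after 4 iterations
sag = a·(cosh(S/(2a)) − 1) = 56.729056·(cosh(0.675835) − 1) = 13.456290
T_max/T_min = cosh(S/(2a)) = 1.237203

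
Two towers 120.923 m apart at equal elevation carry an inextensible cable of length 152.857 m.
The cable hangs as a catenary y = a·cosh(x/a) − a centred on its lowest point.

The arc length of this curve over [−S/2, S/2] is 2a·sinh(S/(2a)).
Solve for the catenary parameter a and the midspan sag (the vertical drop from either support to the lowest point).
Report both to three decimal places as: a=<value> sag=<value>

a=49.830 sag=41.408

seed: a₀ = √(S³/(24(L−S))) = √(120.923³/(24·31.934)) = 48.032046
iter 1: u=1.258774  f(a)=+2.628e+00  f'(a)=-1.553e+00  a ← 48.032046 − (+2.628e+00/-1.553e+00) = 49.724341
iter 2: u=1.215934  f(a)=+1.453e-01  f'(a)=-1.385e+00  a ← 49.724341 − (+1.453e-01/-1.385e+00) = 49.829192
iter 3: u=1.213375  f(a)=+5.013e-04  f'(a)=-1.376e+00  a ← 49.829192 − (+5.013e-04/-1.376e+00) = 49.829556
iter 4: u=1.213366  f(a)=+6.018e-09  f'(a)=-1.376e+00  a ← 49.829556 − (+6.018e-09/-1.376e+00) = 49.829556
iter 5: u=1.213366  f(a)=+2.842e-14  f'(a)=-1.376e+00  a ← 49.829556 − (+2.842e-14/-1.376e+00) = 49.829556
converged: |Δa| < 1e-12 after 5 iterations
sag = a·(cosh(S/(2a)) − 1) = 49.829556·(cosh(1.213366) − 1) = 41.408047
T_max/T_min = cosh(S/(2a)) = 1.830994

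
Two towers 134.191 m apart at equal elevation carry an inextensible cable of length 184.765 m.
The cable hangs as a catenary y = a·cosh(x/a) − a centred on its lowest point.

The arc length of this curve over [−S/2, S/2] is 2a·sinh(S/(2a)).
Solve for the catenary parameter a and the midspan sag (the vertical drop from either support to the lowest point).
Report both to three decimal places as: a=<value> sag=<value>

a=46.950 sag=56.678

seed: a₀ = √(S³/(24(L−S))) = √(134.191³/(24·50.574)) = 44.618587
iter 1: u=1.503757  f(a)=+6.036e+00  f'(a)=-2.823e+00  a ← 44.618587 − (+6.036e+00/-2.823e+00) = 46.756874
iter 2: u=1.434987  f(a)=+4.610e-01  f'(a)=-2.407e+00  a ← 46.756874 − (+4.610e-01/-2.407e+00) = 46.948439
iter 3: u=1.429132  f(a)=+3.181e-03  f'(a)=-2.373e+00  a ← 46.948439 − (+3.181e-03/-2.373e+00) = 46.949779
iter 4: u=1.429091  f(a)=+1.538e-07  f'(a)=-2.373e+00  a ← 46.949779 − (+1.538e-07/-2.373e+00) = 46.949779
iter 5: u=1.429091  f(a)=+2.842e-14  f'(a)=-2.373e+00  a ← 46.949779 − (+2.842e-14/-2.373e+00) = 46.949779
converged: |Δa| < 1e-12 after 5 iterations
sag = a·(cosh(S/(2a)) − 1) = 46.949779·(cosh(1.429091) − 1) = 56.678441
T_max/T_min = cosh(S/(2a)) = 2.207214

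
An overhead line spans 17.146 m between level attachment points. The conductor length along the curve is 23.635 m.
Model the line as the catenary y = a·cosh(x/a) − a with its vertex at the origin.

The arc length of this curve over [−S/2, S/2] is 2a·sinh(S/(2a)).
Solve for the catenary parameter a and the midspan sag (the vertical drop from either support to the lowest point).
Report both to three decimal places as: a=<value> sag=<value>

a=5.988 sag=7.260

seed: a₀ = √(S³/(24(L−S))) = √(17.146³/(24·6.489)) = 5.689181
iter 1: u=1.506895  f(a)=+7.779e-01  f'(a)=-2.843e+00  a ← 5.689181 − (+7.779e-01/-2.843e+00) = 5.962785
iter 2: u=1.437751  f(a)=+5.963e-02  f'(a)=-2.422e+00  a ← 5.962785 − (+5.963e-02/-2.422e+00) = 5.987403
iter 3: u=1.431839  f(a)=+4.148e-04  f'(a)=-2.389e+00  a ← 5.987403 − (+4.148e-04/-2.389e+00) = 5.987577
iter 4: u=1.431798  f(a)=+2.038e-08  f'(a)=-2.389e+00  a ← 5.987577 − (+2.038e-08/-2.389e+00) = 5.987577
iter 5: u=1.431798  f(a)=-3.553e-15  f'(a)=-2.389e+00  a ← 5.987577 − (-3.553e-15/-2.389e+00) = 5.987577
converged: |Δa| < 1e-12 after 5 iterations
sag = a·(cosh(S/(2a)) − 1) = 5.987577·(cosh(1.431798) − 1) = 7.260230
T_max/T_min = cosh(S/(2a)) = 2.212549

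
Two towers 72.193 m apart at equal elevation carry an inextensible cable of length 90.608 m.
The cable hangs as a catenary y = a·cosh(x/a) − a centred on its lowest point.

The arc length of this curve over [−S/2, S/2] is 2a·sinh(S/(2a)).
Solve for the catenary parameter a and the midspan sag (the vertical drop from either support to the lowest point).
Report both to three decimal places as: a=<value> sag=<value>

a=30.234 sag=24.232

seed: a₀ = √(S³/(24(L−S))) = √(72.193³/(24·18.415)) = 29.177707
iter 1: u=1.237126  f(a)=+1.462e+00  f'(a)=-1.466e+00  a ← 29.177707 − (+1.462e+00/-1.466e+00) = 30.174523
iter 2: u=1.196258  f(a)=+7.824e-02  f'(a)=-1.313e+00  a ← 30.174523 − (+7.824e-02/-1.313e+00) = 30.234108
iter 3: u=1.193900  f(a)=+2.523e-04  f'(a)=-1.305e+00  a ← 30.234108 − (+2.523e-04/-1.305e+00) = 30.234301
iter 4: u=1.193892  f(a)=+2.641e-09  f'(a)=-1.305e+00  a ← 30.234301 − (+2.641e-09/-1.305e+00) = 30.234301
iter 5: u=1.193892  f(a)=-1.421e-14  f'(a)=-1.305e+00  a ← 30.234301 − (-1.421e-14/-1.305e+00) = 30.234301
converged: |Δa| < 1e-12 after 5 iterations
sag = a·(cosh(S/(2a)) − 1) = 30.234301·(cosh(1.193892) − 1) = 24.231884
T_max/T_min = cosh(S/(2a)) = 1.801470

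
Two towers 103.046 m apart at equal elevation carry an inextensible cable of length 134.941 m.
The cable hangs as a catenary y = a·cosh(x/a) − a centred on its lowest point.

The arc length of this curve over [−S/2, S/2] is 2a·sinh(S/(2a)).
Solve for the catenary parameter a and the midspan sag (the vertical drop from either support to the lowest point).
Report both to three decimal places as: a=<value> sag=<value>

seed: a₀ = √(S³/(24(L−S))) = √(103.046³/(24·31.895)) = 37.807659
iter 1: u=1.362766  f(a)=+3.096e+00  f'(a)=-2.022e+00  a ← 37.807659 − (+3.096e+00/-2.022e+00) = 39.338784
iter 2: u=1.309725  f(a)=+1.980e-01  f'(a)=-1.771e+00  a ← 39.338784 − (+1.980e-01/-1.771e+00) = 39.450594
iter 3: u=1.306013  f(a)=+9.323e-04  f'(a)=-1.754e+00  a ← 39.450594 − (+9.323e-04/-1.754e+00) = 39.451125
iter 4: u=1.305996  f(a)=+2.088e-08  f'(a)=-1.754e+00  a ← 39.451125 − (+2.088e-08/-1.754e+00) = 39.451125
iter 5: u=1.305996  f(a)=+0.000e+00  f'(a)=-1.754e+00  a ← 39.451125 − (+0.000e+00/-1.754e+00) = 39.451125
converged: |Δa| < 1e-12 after 5 iterations
sag = a·(cosh(S/(2a)) − 1) = 39.451125·(cosh(1.305996) − 1) = 38.706790
T_max/T_min = cosh(S/(2a)) = 1.981133

a=39.451 sag=38.707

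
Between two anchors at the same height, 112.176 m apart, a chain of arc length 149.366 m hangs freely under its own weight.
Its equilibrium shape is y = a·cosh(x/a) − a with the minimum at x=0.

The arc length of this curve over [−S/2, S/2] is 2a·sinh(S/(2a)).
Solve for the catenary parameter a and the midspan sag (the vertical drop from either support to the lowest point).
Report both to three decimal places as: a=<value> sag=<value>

a=41.611 sag=43.882

seed: a₀ = √(S³/(24(L−S))) = √(112.176³/(24·37.190)) = 39.767768
iter 1: u=1.410388  f(a)=+3.879e+00  f'(a)=-2.270e+00  a ← 39.767768 − (+3.879e+00/-2.270e+00) = 41.476712
iter 2: u=1.352277  f(a)=+2.641e-01  f'(a)=-1.970e+00  a ← 41.476712 − (+2.641e-01/-1.970e+00) = 41.610723
iter 3: u=1.347922  f(a)=+1.421e-03  f'(a)=-1.949e+00  a ← 41.610723 − (+1.421e-03/-1.949e+00) = 41.611452
iter 4: u=1.347898  f(a)=+4.166e-08  f'(a)=-1.949e+00  a ← 41.611452 − (+4.166e-08/-1.949e+00) = 41.611452
iter 5: u=1.347898  f(a)=+0.000e+00  f'(a)=-1.949e+00  a ← 41.611452 − (+0.000e+00/-1.949e+00) = 41.611452
converged: |Δa| < 1e-12 after 5 iterations
sag = a·(cosh(S/(2a)) − 1) = 41.611452·(cosh(1.347898) − 1) = 43.881609
T_max/T_min = cosh(S/(2a)) = 2.054556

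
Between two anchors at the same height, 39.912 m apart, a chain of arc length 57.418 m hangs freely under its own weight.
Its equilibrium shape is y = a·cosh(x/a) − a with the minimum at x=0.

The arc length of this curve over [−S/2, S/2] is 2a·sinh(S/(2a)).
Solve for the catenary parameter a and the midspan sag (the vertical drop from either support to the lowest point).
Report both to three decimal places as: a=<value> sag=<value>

seed: a₀ = √(S³/(24(L−S))) = √(39.912³/(24·17.506)) = 12.301446
iter 1: u=1.622248  f(a)=+2.453e+00  f'(a)=-3.669e+00  a ← 12.301446 − (+2.453e+00/-3.669e+00) = 12.970067
iter 2: u=1.538620  f(a)=+2.142e-01  f'(a)=-3.054e+00  a ← 12.970067 − (+2.142e-01/-3.054e+00) = 13.040211
iter 3: u=1.530343  f(a)=+1.978e-03  f'(a)=-2.998e+00  a ← 13.040211 − (+1.978e-03/-2.998e+00) = 13.040871
iter 4: u=1.530266  f(a)=+1.722e-07  f'(a)=-2.997e+00  a ← 13.040871 − (+1.722e-07/-2.997e+00) = 13.040871
iter 5: u=1.530266  f(a)=+1.421e-14  f'(a)=-2.997e+00  a ← 13.040871 − (+1.421e-14/-2.997e+00) = 13.040871
converged: |Δa| < 1e-12 after 5 iterations
sag = a·(cosh(S/(2a)) − 1) = 13.040871·(cosh(1.530266) − 1) = 18.491192
T_max/T_min = cosh(S/(2a)) = 2.417941

a=13.041 sag=18.491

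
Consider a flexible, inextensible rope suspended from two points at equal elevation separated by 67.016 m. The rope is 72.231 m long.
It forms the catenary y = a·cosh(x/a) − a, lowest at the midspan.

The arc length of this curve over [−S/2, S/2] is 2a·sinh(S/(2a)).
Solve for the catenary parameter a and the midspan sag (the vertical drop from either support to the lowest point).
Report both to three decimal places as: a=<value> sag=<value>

a=49.601 sag=11.755

seed: a₀ = √(S³/(24(L−S))) = √(67.016³/(24·5.215)) = 49.038251
iter 1: u=0.683303  f(a)=+1.231e-01  f'(a)=-2.228e-01  a ← 49.038251 − (+1.231e-01/-2.228e-01) = 49.590826
iter 2: u=0.675689  f(a)=+2.112e-03  f'(a)=-2.152e-01  a ← 49.590826 − (+2.112e-03/-2.152e-01) = 49.600638
iter 3: u=0.675556  f(a)=+6.455e-07  f'(a)=-2.151e-01  a ← 49.600638 − (+6.455e-07/-2.151e-01) = 49.600641
iter 4: u=0.675556  f(a)=+4.263e-14  f'(a)=-2.151e-01  a ← 49.600641 − (+4.263e-14/-2.151e-01) = 49.600641
converged: |Δa| < 1e-12 after 4 iterations
sag = a·(cosh(S/(2a)) − 1) = 49.600641·(cosh(0.675556) − 1) = 11.755312
T_max/T_min = cosh(S/(2a)) = 1.236999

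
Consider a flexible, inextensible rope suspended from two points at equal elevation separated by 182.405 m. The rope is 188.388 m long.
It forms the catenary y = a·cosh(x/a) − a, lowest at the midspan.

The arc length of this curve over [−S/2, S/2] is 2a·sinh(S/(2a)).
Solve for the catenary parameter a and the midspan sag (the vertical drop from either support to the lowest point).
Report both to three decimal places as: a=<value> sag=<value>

a=206.588 sag=20.461

seed: a₀ = √(S³/(24(L−S))) = √(182.405³/(24·5.983)) = 205.584319
iter 1: u=0.443626  f(a)=+5.915e-02  f'(a)=-5.936e-02  a ← 205.584319 − (+5.915e-02/-5.936e-02) = 206.580816
iter 2: u=0.441486  f(a)=+4.328e-04  f'(a)=-5.849e-02  a ← 206.580816 − (+4.328e-04/-5.849e-02) = 206.588216
iter 3: u=0.441470  f(a)=+2.356e-08  f'(a)=-5.849e-02  a ← 206.588216 − (+2.356e-08/-5.849e-02) = 206.588217
iter 4: u=0.441470  f(a)=+0.000e+00  f'(a)=-5.849e-02  a ← 206.588217 − (+0.000e+00/-5.849e-02) = 206.588217
converged: |Δa| < 1e-12 after 4 iterations
sag = a·(cosh(S/(2a)) − 1) = 206.588217·(cosh(0.441470) − 1) = 20.460679
T_max/T_min = cosh(S/(2a)) = 1.099041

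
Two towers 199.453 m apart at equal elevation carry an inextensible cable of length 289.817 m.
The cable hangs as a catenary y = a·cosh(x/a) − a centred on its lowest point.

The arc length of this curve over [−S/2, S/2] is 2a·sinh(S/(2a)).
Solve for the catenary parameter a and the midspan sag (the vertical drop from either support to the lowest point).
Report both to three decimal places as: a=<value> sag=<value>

a=64.232 sag=94.274

seed: a₀ = √(S³/(24(L−S))) = √(199.453³/(24·90.364)) = 60.486369
iter 1: u=1.648743  f(a)=+1.311e+01  f'(a)=-3.883e+00  a ← 60.486369 − (+1.311e+01/-3.883e+00) = 63.861978
iter 2: u=1.561594  f(a)=+1.177e+00  f'(a)=-3.214e+00  a ← 63.861978 − (+1.177e+00/-3.214e+00) = 64.228261
iter 3: u=1.552689  f(a)=+1.157e-02  f'(a)=-3.151e+00  a ← 64.228261 − (+1.157e-02/-3.151e+00) = 64.231932
iter 4: u=1.552600  f(a)=+1.141e-06  f'(a)=-3.151e+00  a ← 64.231932 − (+1.141e-06/-3.151e+00) = 64.231932
iter 5: u=1.552600  f(a)=+0.000e+00  f'(a)=-3.151e+00  a ← 64.231932 − (+0.000e+00/-3.151e+00) = 64.231932
converged: |Δa| < 1e-12 after 5 iterations
sag = a·(cosh(S/(2a)) − 1) = 64.231932·(cosh(1.552600) − 1) = 94.274265
T_max/T_min = cosh(S/(2a)) = 2.467716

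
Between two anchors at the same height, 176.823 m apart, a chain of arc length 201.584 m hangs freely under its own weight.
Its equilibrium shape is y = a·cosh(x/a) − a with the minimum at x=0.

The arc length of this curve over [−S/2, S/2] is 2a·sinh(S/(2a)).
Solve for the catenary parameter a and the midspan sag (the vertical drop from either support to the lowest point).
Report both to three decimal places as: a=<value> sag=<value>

seed: a₀ = √(S³/(24(L−S))) = √(176.823³/(24·24.761)) = 96.453595
iter 1: u=0.916622  f(a)=+1.061e+00  f'(a)=-5.579e-01  a ← 96.453595 − (+1.061e+00/-5.579e-01) = 98.355898
iter 2: u=0.898894  f(a)=+3.221e-02  f'(a)=-5.245e-01  a ← 98.355898 − (+3.221e-02/-5.245e-01) = 98.417309
iter 3: u=0.898333  f(a)=+3.173e-05  f'(a)=-5.234e-01  a ← 98.417309 − (+3.173e-05/-5.234e-01) = 98.417370
iter 4: u=0.898332  f(a)=+3.084e-11  f'(a)=-5.234e-01  a ← 98.417370 − (+3.084e-11/-5.234e-01) = 98.417370
converged: |Δa| < 1e-12 after 4 iterations
sag = a·(cosh(S/(2a)) − 1) = 98.417370·(cosh(0.898332) − 1) = 42.454934
T_max/T_min = cosh(S/(2a)) = 1.431376

a=98.417 sag=42.455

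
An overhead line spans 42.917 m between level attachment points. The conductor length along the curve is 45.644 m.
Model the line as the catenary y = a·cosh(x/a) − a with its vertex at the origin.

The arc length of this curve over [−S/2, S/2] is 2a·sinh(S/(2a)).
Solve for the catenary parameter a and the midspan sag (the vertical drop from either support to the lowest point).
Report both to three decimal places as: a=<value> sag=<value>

seed: a₀ = √(S³/(24(L−S))) = √(42.917³/(24·2.727)) = 34.753284
iter 1: u=0.617452  f(a)=+5.246e-02  f'(a)=-1.630e-01  a ← 34.753284 − (+5.246e-02/-1.630e-01) = 35.075109
iter 2: u=0.611787  f(a)=+7.376e-04  f'(a)=-1.584e-01  a ← 35.075109 − (+7.376e-04/-1.584e-01) = 35.079764
iter 3: u=0.611706  f(a)=+1.504e-07  f'(a)=-1.584e-01  a ← 35.079764 − (+1.504e-07/-1.584e-01) = 35.079765
iter 4: u=0.611706  f(a)=+1.421e-14  f'(a)=-1.584e-01  a ← 35.079765 − (+1.421e-14/-1.584e-01) = 35.079765
converged: |Δa| < 1e-12 after 4 iterations
sag = a·(cosh(S/(2a)) − 1) = 35.079765·(cosh(0.611706) − 1) = 6.770368
T_max/T_min = cosh(S/(2a)) = 1.192999

a=35.080 sag=6.770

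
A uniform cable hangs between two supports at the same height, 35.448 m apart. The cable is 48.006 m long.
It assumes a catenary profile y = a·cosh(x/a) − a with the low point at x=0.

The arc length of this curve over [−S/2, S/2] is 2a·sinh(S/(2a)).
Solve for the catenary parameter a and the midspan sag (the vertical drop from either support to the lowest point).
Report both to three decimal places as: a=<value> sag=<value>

seed: a₀ = √(S³/(24(L−S))) = √(35.448³/(24·12.558)) = 12.156869
iter 1: u=1.457941  f(a)=+1.404e+00  f'(a)=-2.540e+00  a ← 12.156869 − (+1.404e+00/-2.540e+00) = 12.709758
iter 2: u=1.394519  f(a)=+1.015e-01  f'(a)=-2.185e+00  a ← 12.709758 − (+1.015e-01/-2.185e+00) = 12.756205
iter 3: u=1.389441  f(a)=+6.212e-04  f'(a)=-2.158e+00  a ← 12.756205 − (+6.212e-04/-2.158e+00) = 12.756493
iter 4: u=1.389410  f(a)=+2.360e-08  f'(a)=-2.158e+00  a ← 12.756493 − (+2.360e-08/-2.158e+00) = 12.756493
iter 5: u=1.389410  f(a)=+7.105e-15  f'(a)=-2.158e+00  a ← 12.756493 − (+7.105e-15/-2.158e+00) = 12.756493
converged: |Δa| < 1e-12 after 5 iterations
sag = a·(cosh(S/(2a)) − 1) = 12.756493·(cosh(1.389410) − 1) = 14.425709
T_max/T_min = cosh(S/(2a)) = 2.130852

a=12.756 sag=14.426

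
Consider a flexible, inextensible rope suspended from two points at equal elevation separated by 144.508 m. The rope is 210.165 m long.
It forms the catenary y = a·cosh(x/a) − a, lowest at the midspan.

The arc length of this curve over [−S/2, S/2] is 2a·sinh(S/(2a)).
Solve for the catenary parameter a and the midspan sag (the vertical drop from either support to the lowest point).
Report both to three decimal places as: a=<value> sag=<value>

seed: a₀ = √(S³/(24(L−S))) = √(144.508³/(24·65.657)) = 43.761449
iter 1: u=1.651088  f(a)=+9.553e+00  f'(a)=-3.902e+00  a ← 43.761449 − (+9.553e+00/-3.902e+00) = 46.209322
iter 2: u=1.563624  f(a)=+8.601e-01  f'(a)=-3.229e+00  a ← 46.209322 − (+8.601e-01/-3.229e+00) = 46.475725
iter 3: u=1.554661  f(a)=+8.497e-03  f'(a)=-3.165e+00  a ← 46.475725 − (+8.497e-03/-3.165e+00) = 46.478409
iter 4: u=1.554571  f(a)=+8.474e-07  f'(a)=-3.165e+00  a ← 46.478409 − (+8.474e-07/-3.165e+00) = 46.478409
iter 5: u=1.554571  f(a)=+0.000e+00  f'(a)=-3.165e+00  a ← 46.478409 − (+0.000e+00/-3.165e+00) = 46.478409
converged: |Δa| < 1e-12 after 5 iterations
sag = a·(cosh(S/(2a)) − 1) = 46.478409·(cosh(1.554571) − 1) = 68.424046
T_max/T_min = cosh(S/(2a)) = 2.472168

a=46.478 sag=68.424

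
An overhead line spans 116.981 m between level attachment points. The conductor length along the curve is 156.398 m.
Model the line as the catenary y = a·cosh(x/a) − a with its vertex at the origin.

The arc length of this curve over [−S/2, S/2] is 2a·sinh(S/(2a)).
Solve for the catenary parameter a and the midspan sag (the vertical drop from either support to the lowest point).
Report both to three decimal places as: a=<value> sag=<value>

seed: a₀ = √(S³/(24(L−S))) = √(116.981³/(24·39.417)) = 41.136334
iter 1: u=1.421870  f(a)=+4.182e+00  f'(a)=-2.333e+00  a ← 41.136334 − (+4.182e+00/-2.333e+00) = 42.928859
iter 2: u=1.362498  f(a)=+2.889e-01  f'(a)=-2.021e+00  a ← 42.928859 − (+2.889e-01/-2.021e+00) = 43.071810
iter 3: u=1.357976  f(a)=+1.605e-03  f'(a)=-1.998e+00  a ← 43.071810 − (+1.605e-03/-1.998e+00) = 43.072613
iter 4: u=1.357951  f(a)=+5.011e-08  f'(a)=-1.998e+00  a ← 43.072613 − (+5.011e-08/-1.998e+00) = 43.072613
iter 5: u=1.357951  f(a)=+0.000e+00  f'(a)=-1.998e+00  a ← 43.072613 − (+0.000e+00/-1.998e+00) = 43.072613
converged: |Δa| < 1e-12 after 5 iterations
sag = a·(cosh(S/(2a)) − 1) = 43.072613·(cosh(1.357951) − 1) = 46.204112
T_max/T_min = cosh(S/(2a)) = 2.072703

a=43.073 sag=46.204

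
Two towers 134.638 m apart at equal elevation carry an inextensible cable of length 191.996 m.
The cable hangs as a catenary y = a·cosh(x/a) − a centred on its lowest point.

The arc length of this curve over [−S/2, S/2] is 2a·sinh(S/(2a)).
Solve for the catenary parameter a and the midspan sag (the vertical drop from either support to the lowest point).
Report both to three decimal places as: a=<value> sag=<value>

seed: a₀ = √(S³/(24(L−S))) = √(134.638³/(24·57.358)) = 42.106472
iter 1: u=1.598780  f(a)=+7.793e+00  f'(a)=-3.487e+00  a ← 42.106472 − (+7.793e+00/-3.487e+00) = 44.341028
iter 2: u=1.518210  f(a)=+6.633e-01  f'(a)=-2.917e+00  a ← 44.341028 − (+6.633e-01/-2.917e+00) = 44.568443
iter 3: u=1.510463  f(a)=+5.794e-03  f'(a)=-2.866e+00  a ← 44.568443 − (+5.794e-03/-2.866e+00) = 44.570465
iter 4: u=1.510395  f(a)=+4.506e-07  f'(a)=-2.866e+00  a ← 44.570465 − (+4.506e-07/-2.866e+00) = 44.570465
iter 5: u=1.510395  f(a)=+2.842e-14  f'(a)=-2.866e+00  a ← 44.570465 − (+2.842e-14/-2.866e+00) = 44.570465
converged: |Δa| < 1e-12 after 5 iterations
sag = a·(cosh(S/(2a)) − 1) = 44.570465·(cosh(1.510395) − 1) = 61.269709
T_max/T_min = cosh(S/(2a)) = 2.374671

a=44.570 sag=61.270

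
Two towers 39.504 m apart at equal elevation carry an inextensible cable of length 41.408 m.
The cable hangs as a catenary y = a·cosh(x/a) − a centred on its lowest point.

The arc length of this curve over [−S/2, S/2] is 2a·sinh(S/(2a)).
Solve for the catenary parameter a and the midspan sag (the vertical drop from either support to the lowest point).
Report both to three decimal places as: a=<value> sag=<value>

seed: a₀ = √(S³/(24(L−S))) = √(39.504³/(24·1.904)) = 36.730134
iter 1: u=0.537760  f(a)=+2.772e-02  f'(a)=-1.067e-01  a ← 36.730134 − (+2.772e-02/-1.067e-01) = 36.989925
iter 2: u=0.533983  f(a)=+2.969e-04  f'(a)=-1.044e-01  a ← 36.989925 − (+2.969e-04/-1.044e-01) = 36.992768
iter 3: u=0.533942  f(a)=+3.486e-08  f'(a)=-1.044e-01  a ← 36.992768 − (+3.486e-08/-1.044e-01) = 36.992768
iter 4: u=0.533942  f(a)=+0.000e+00  f'(a)=-1.044e-01  a ← 36.992768 − (+0.000e+00/-1.044e-01) = 36.992768
converged: |Δa| < 1e-12 after 4 iterations
sag = a·(cosh(S/(2a)) − 1) = 36.992768·(cosh(0.533942) − 1) = 5.399690
T_max/T_min = cosh(S/(2a)) = 1.145966

a=36.993 sag=5.400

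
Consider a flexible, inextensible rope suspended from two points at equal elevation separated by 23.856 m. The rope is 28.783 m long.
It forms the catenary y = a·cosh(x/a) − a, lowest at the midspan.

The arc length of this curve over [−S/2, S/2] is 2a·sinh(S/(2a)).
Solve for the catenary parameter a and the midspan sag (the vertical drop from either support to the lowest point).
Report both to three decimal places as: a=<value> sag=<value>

a=11.032 sag=7.101

seed: a₀ = √(S³/(24(L−S))) = √(23.856³/(24·4.927)) = 10.715182
iter 1: u=1.113187  f(a)=+3.144e-01  f'(a)=-1.039e+00  a ← 10.715182 − (+3.144e-01/-1.039e+00) = 11.017889
iter 2: u=1.082603  f(a)=+1.382e-02  f'(a)=-9.493e-01  a ← 11.017889 − (+1.382e-02/-9.493e-01) = 11.032444
iter 3: u=1.081175  f(a)=+2.939e-05  f'(a)=-9.452e-01  a ← 11.032444 − (+2.939e-05/-9.452e-01) = 11.032475
iter 4: u=1.081172  f(a)=+1.336e-10  f'(a)=-9.452e-01  a ← 11.032475 − (+1.336e-10/-9.452e-01) = 11.032475
iter 5: u=1.081172  f(a)=+7.105e-15  f'(a)=-9.452e-01  a ← 11.032475 − (+7.105e-15/-9.452e-01) = 11.032475
converged: |Δa| < 1e-12 after 5 iterations
sag = a·(cosh(S/(2a)) − 1) = 11.032475·(cosh(1.081172) − 1) = 7.101217
T_max/T_min = cosh(S/(2a)) = 1.643665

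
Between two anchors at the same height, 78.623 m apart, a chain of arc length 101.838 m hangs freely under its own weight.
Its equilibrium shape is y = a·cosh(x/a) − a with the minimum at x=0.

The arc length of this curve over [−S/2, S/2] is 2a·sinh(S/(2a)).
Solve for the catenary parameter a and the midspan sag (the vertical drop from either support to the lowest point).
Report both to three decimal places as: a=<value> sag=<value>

a=30.763 sag=28.727

seed: a₀ = √(S³/(24(L−S))) = √(78.623³/(24·23.215)) = 29.534828
iter 1: u=1.331022  f(a)=+2.145e+00  f'(a)=-1.869e+00  a ← 29.534828 − (+2.145e+00/-1.869e+00) = 30.682819
iter 2: u=1.281222  f(a)=+1.314e-01  f'(a)=-1.646e+00  a ← 30.682819 − (+1.314e-01/-1.646e+00) = 30.762653
iter 3: u=1.277897  f(a)=+5.644e-04  f'(a)=-1.632e+00  a ← 30.762653 − (+5.644e-04/-1.632e+00) = 30.762999
iter 4: u=1.277883  f(a)=+1.051e-08  f'(a)=-1.632e+00  a ← 30.762999 − (+1.051e-08/-1.632e+00) = 30.762999
iter 5: u=1.277883  f(a)=-1.421e-14  f'(a)=-1.632e+00  a ← 30.762999 − (-1.421e-14/-1.632e+00) = 30.762999
converged: |Δa| < 1e-12 after 5 iterations
sag = a·(cosh(S/(2a)) − 1) = 30.762999·(cosh(1.277883) − 1) = 28.727392
T_max/T_min = cosh(S/(2a)) = 1.933829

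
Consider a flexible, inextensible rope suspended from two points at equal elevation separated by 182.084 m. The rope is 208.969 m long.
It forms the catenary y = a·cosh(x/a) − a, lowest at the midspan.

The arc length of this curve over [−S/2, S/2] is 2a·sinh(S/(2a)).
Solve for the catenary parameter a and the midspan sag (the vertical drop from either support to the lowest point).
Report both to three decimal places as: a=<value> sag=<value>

a=98.800 sag=45.000

seed: a₀ = √(S³/(24(L−S))) = √(182.084³/(24·26.885)) = 96.726848
iter 1: u=0.941228  f(a)=+1.216e+00  f'(a)=-6.067e-01  a ← 96.726848 − (+1.216e+00/-6.067e-01) = 98.731565
iter 2: u=0.922116  f(a)=+3.884e-02  f'(a)=-5.685e-01  a ← 98.731565 − (+3.884e-02/-5.685e-01) = 98.799885
iter 3: u=0.921479  f(a)=+4.251e-05  f'(a)=-5.673e-01  a ← 98.799885 − (+4.251e-05/-5.673e-01) = 98.799960
iter 4: u=0.921478  f(a)=+5.099e-11  f'(a)=-5.673e-01  a ← 98.799960 − (+5.099e-11/-5.673e-01) = 98.799960
converged: |Δa| < 1e-12 after 4 iterations
sag = a·(cosh(S/(2a)) − 1) = 98.799960·(cosh(0.921478) − 1) = 45.000050
T_max/T_min = cosh(S/(2a)) = 1.455466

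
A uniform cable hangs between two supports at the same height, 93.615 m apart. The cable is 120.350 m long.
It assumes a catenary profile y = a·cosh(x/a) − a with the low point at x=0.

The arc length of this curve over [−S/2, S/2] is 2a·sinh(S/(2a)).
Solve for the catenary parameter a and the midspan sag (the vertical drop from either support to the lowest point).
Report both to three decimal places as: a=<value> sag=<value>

a=37.199 sag=33.546

seed: a₀ = √(S³/(24(L−S))) = √(93.615³/(24·26.735)) = 35.757936
iter 1: u=1.309010  f(a)=+2.386e+00  f'(a)=-1.768e+00  a ← 35.757936 − (+2.386e+00/-1.768e+00) = 37.107813
iter 2: u=1.261392  f(a)=+1.418e-01  f'(a)=-1.563e+00  a ← 37.107813 − (+1.418e-01/-1.563e+00) = 37.198501
iter 3: u=1.258317  f(a)=+5.704e-04  f'(a)=-1.551e+00  a ← 37.198501 − (+5.704e-04/-1.551e+00) = 37.198868
iter 4: u=1.258304  f(a)=+9.317e-09  f'(a)=-1.551e+00  a ← 37.198868 − (+9.317e-09/-1.551e+00) = 37.198868
iter 5: u=1.258304  f(a)=-1.421e-14  f'(a)=-1.551e+00  a ← 37.198868 − (-1.421e-14/-1.551e+00) = 37.198868
converged: |Δa| < 1e-12 after 5 iterations
sag = a·(cosh(S/(2a)) − 1) = 37.198868·(cosh(1.258304) − 1) = 33.545647
T_max/T_min = cosh(S/(2a)) = 1.901792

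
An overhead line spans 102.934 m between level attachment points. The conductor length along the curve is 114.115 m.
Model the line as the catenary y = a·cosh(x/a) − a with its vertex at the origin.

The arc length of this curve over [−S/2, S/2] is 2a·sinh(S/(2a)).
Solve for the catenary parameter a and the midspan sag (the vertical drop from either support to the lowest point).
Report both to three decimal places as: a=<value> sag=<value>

seed: a₀ = √(S³/(24(L−S))) = √(102.934³/(24·11.181)) = 63.751782
iter 1: u=0.807303  f(a)=+3.701e-01  f'(a)=-3.742e-01  a ← 63.751782 − (+3.701e-01/-3.742e-01) = 64.740807
iter 2: u=0.794970  f(a)=+8.787e-03  f'(a)=-3.566e-01  a ← 64.740807 − (+8.787e-03/-3.566e-01) = 64.765450
iter 3: u=0.794668  f(a)=+5.222e-06  f'(a)=-3.562e-01  a ← 64.765450 − (+5.222e-06/-3.562e-01) = 64.765465
iter 4: u=0.794667  f(a)=+1.876e-12  f'(a)=-3.562e-01  a ← 64.765465 − (+1.876e-12/-3.562e-01) = 64.765465
converged: |Δa| < 1e-12 after 4 iterations
sag = a·(cosh(S/(2a)) − 1) = 64.765465·(cosh(0.794667) − 1) = 21.548634
T_max/T_min = cosh(S/(2a)) = 1.332718

a=64.765 sag=21.549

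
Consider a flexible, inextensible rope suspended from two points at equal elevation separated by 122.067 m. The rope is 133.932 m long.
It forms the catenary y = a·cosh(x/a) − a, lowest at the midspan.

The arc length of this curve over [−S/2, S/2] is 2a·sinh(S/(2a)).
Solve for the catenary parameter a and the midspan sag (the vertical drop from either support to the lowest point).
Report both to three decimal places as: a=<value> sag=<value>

a=81.060 sag=24.083

seed: a₀ = √(S³/(24(L−S))) = √(122.067³/(24·11.865)) = 79.920449
iter 1: u=0.763678  f(a)=+3.508e-01  f'(a)=-3.146e-01  a ← 79.920449 − (+3.508e-01/-3.146e-01) = 81.035604
iter 2: u=0.753169  f(a)=+7.478e-03  f'(a)=-3.013e-01  a ← 81.035604 − (+7.478e-03/-3.013e-01) = 81.060421
iter 3: u=0.752938  f(a)=+3.562e-06  f'(a)=-3.010e-01  a ← 81.060421 − (+3.562e-06/-3.010e-01) = 81.060433
iter 4: u=0.752938  f(a)=+7.958e-13  f'(a)=-3.010e-01  a ← 81.060433 − (+7.958e-13/-3.010e-01) = 81.060433
converged: |Δa| < 1e-12 after 4 iterations
sag = a·(cosh(S/(2a)) − 1) = 81.060433·(cosh(0.752938) − 1) = 24.083463
T_max/T_min = cosh(S/(2a)) = 1.297105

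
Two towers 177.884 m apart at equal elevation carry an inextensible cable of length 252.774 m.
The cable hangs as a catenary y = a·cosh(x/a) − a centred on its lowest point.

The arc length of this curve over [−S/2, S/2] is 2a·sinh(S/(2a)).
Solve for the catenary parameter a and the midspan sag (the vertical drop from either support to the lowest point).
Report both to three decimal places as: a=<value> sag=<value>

seed: a₀ = √(S³/(24(L−S))) = √(177.884³/(24·74.890)) = 55.961300
iter 1: u=1.589348  f(a)=+1.005e+01  f'(a)=-3.417e+00  a ← 55.961300 − (+1.005e+01/-3.417e+00) = 58.902316
iter 2: u=1.509992  f(a)=+8.465e-01  f'(a)=-2.863e+00  a ← 58.902316 − (+8.465e-01/-2.863e+00) = 59.197964
iter 3: u=1.502450  f(a)=+7.228e-03  f'(a)=-2.814e+00  a ← 59.197964 − (+7.228e-03/-2.814e+00) = 59.200532
iter 4: u=1.502385  f(a)=+5.370e-07  f'(a)=-2.814e+00  a ← 59.200532 − (+5.370e-07/-2.814e+00) = 59.200532
iter 5: u=1.502385  f(a)=+0.000e+00  f'(a)=-2.814e+00  a ← 59.200532 − (+0.000e+00/-2.814e+00) = 59.200532
converged: |Δa| < 1e-12 after 5 iterations
sag = a·(cosh(S/(2a)) − 1) = 59.200532·(cosh(1.502385) − 1) = 80.364423
T_max/T_min = cosh(S/(2a)) = 2.357495

a=59.201 sag=80.364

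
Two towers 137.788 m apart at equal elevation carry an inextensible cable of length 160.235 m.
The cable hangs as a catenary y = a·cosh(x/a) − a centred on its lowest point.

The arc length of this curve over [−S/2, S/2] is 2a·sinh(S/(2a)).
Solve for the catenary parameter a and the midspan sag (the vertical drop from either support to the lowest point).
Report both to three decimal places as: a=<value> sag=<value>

a=71.326 sag=35.941

seed: a₀ = √(S³/(24(L−S))) = √(137.788³/(24·22.447)) = 69.683879
iter 1: u=0.988665  f(a)=+1.123e+00  f'(a)=-7.095e-01  a ← 69.683879 − (+1.123e+00/-7.095e-01) = 71.266668
iter 2: u=0.966707  f(a)=+3.940e-02  f'(a)=-6.605e-01  a ← 71.266668 − (+3.940e-02/-6.605e-01) = 71.326321
iter 3: u=0.965899  f(a)=+5.241e-05  f'(a)=-6.587e-01  a ← 71.326321 − (+5.241e-05/-6.587e-01) = 71.326400
iter 4: u=0.965898  f(a)=+9.294e-11  f'(a)=-6.587e-01  a ← 71.326400 − (+9.294e-11/-6.587e-01) = 71.326400
iter 5: u=0.965898  f(a)=+0.000e+00  f'(a)=-6.587e-01  a ← 71.326400 − (+0.000e+00/-6.587e-01) = 71.326400
converged: |Δa| < 1e-12 after 5 iterations
sag = a·(cosh(S/(2a)) − 1) = 71.326400·(cosh(0.965898) − 1) = 35.940879
T_max/T_min = cosh(S/(2a)) = 1.503893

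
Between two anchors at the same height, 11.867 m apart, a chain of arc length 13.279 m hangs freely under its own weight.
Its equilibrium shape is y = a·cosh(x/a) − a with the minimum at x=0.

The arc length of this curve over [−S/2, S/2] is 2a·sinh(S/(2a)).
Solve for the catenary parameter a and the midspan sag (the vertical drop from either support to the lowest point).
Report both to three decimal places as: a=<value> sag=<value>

seed: a₀ = √(S³/(24(L−S))) = √(11.867³/(24·1.412)) = 7.022447
iter 1: u=0.844933  f(a)=+5.127e-02  f'(a)=-4.316e-01  a ← 7.022447 − (+5.127e-02/-4.316e-01) = 7.141234
iter 2: u=0.830879  f(a)=+1.330e-03  f'(a)=-4.095e-01  a ← 7.141234 − (+1.330e-03/-4.095e-01) = 7.144482
iter 3: u=0.830501  f(a)=+9.474e-07  f'(a)=-4.089e-01  a ← 7.144482 − (+9.474e-07/-4.089e-01) = 7.144484
iter 4: u=0.830501  f(a)=+4.814e-13  f'(a)=-4.089e-01  a ← 7.144484 − (+4.814e-13/-4.089e-01) = 7.144484
converged: |Δa| < 1e-12 after 4 iterations
sag = a·(cosh(S/(2a)) − 1) = 7.144484·(cosh(0.830501) − 1) = 2.608803
T_max/T_min = cosh(S/(2a)) = 1.365149

a=7.144 sag=2.609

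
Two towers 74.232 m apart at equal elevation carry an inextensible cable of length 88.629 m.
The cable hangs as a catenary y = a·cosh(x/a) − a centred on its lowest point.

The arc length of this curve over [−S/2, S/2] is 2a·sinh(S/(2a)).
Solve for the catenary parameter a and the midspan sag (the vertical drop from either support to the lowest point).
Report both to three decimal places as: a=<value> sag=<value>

a=35.366 sag=21.331

seed: a₀ = √(S³/(24(L−S))) = √(74.232³/(24·14.397)) = 34.406866
iter 1: u=1.078738  f(a)=+8.613e-01  f'(a)=-9.384e-01  a ← 34.406866 − (+8.613e-01/-9.384e-01) = 35.324675
iter 2: u=1.050710  f(a)=+3.566e-02  f'(a)=-8.621e-01  a ← 35.324675 − (+3.566e-02/-8.621e-01) = 35.366043
iter 3: u=1.049481  f(a)=+6.701e-05  f'(a)=-8.589e-01  a ← 35.366043 − (+6.701e-05/-8.589e-01) = 35.366121
iter 4: u=1.049479  f(a)=+2.375e-10  f'(a)=-8.589e-01  a ← 35.366121 − (+2.375e-10/-8.589e-01) = 35.366121
iter 5: u=1.049479  f(a)=+1.421e-14  f'(a)=-8.589e-01  a ← 35.366121 − (+1.421e-14/-8.589e-01) = 35.366121
converged: |Δa| < 1e-12 after 5 iterations
sag = a·(cosh(S/(2a)) − 1) = 35.366121·(cosh(1.049479) − 1) = 21.330770
T_max/T_min = cosh(S/(2a)) = 1.603141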